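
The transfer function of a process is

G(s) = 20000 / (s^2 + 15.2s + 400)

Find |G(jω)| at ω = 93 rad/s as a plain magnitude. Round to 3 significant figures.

At s = jω = j93:
quadratic: (j93)² + 15.2·j93 + 400 = -8249 + j1413.6 → |·| ≈ 8369.2, ∠ ≈ 170.28°
|G| = 20000 / 8369.2 ≈ 2.3897

2.39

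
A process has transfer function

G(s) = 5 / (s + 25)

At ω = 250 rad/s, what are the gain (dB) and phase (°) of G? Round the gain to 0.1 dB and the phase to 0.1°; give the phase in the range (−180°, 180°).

At s = jω = j250:
pole (s+25): 25 + j250 → |·| = √(25²+250²) = √63125 ≈ 251.25, ∠ = arctan(250/25) ≈ 84.29°
|G| = 5 / 251.25 ≈ 0.0199
Gain = 20 log₁₀(0.0199) ≈ -34.02 dB
∠G = 0.00° − 84.29° = -84.29°

-34.0 dB, -84.3°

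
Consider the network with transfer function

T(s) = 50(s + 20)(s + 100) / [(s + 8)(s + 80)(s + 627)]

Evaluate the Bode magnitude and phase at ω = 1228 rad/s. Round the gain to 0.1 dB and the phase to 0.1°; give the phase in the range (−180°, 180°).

-28.8 dB, -64.4°

At s = jω = j1228:
zero (s+20): 20 + j1228 → |·| = √(20²+1228²) = √1508384 ≈ 1228.2, ∠ = arctan(1228/20) ≈ 89.07°
zero (s+100): 100 + j1228 → |·| = √(100²+1228²) = √1517984 ≈ 1232.1, ∠ = arctan(1228/100) ≈ 85.34°
pole (s+8): 8 + j1228 → |·| = √(8²+1228²) = √1508048 ≈ 1228, ∠ = arctan(1228/8) ≈ 89.63°
pole (s+80): 80 + j1228 → |·| = √(80²+1228²) = √1514384 ≈ 1230.6, ∠ = arctan(1228/80) ≈ 86.27°
pole (s+627): 627 + j1228 → |·| = √(627²+1228²) = √1901113 ≈ 1378.8, ∠ = arctan(1228/627) ≈ 62.95°
|T| = 50 · 1.5133e+06 / 2.0836e+09 ≈ 0.036315
Gain = 20 log₁₀(0.036315) ≈ -28.80 dB
∠T = 174.41° − 238.85° = -64.44°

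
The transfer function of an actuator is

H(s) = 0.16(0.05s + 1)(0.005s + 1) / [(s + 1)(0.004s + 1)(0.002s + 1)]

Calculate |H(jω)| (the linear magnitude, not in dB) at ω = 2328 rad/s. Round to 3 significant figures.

0.00210

At ω = 2328 rad/s:
zero (1 + j2328·0.05) = 1 + j116.4 → |·| ≈ 116.4, ∠ ≈ 89.51°
zero (1 + j2328·0.005) = 1 + j11.64 → |·| ≈ 11.683, ∠ ≈ 85.09°
pole (1 + j2328·1) = 1 + j2328 → |·| ≈ 2328, ∠ ≈ 89.98°
pole (1 + j2328·0.004) = 1 + j9.312 → |·| ≈ 9.3655, ∠ ≈ 83.87°
pole (1 + j2328·0.002) = 1 + j4.656 → |·| ≈ 4.7622, ∠ ≈ 77.88°
|H| = 0.16 · 116.4 · 11.683 / (2328 · 9.3655 · 4.7622) ≈ 0.0020956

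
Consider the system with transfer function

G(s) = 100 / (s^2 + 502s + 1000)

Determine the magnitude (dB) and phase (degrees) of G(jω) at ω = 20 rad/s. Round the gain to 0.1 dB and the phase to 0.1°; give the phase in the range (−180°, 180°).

Substitute s = j20:
Numerator: 100 = 100 + j0
Denominator: (j20)^2 + 502(j20) + 1000 = 600 + j10040
|N| = √(100² + 0²) ≈ 100, ∠N ≈ 0.00°
|D| = √(600² + 10040²) ≈ 10058, ∠D ≈ 86.58°
|G| = 100 / 10058 ≈ 0.0099423
Gain = 20 log₁₀(0.0099423) ≈ -40.05 dB
∠G = 0.00° − 86.58° = -86.58°

-40.1 dB, -86.6°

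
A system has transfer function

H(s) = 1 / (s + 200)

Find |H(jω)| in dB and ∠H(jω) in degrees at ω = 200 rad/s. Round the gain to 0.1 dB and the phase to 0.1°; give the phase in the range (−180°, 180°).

At s = jω = j200:
pole (s+200): 200 + j200 → |·| = √(200²+200²) = √80000 ≈ 282.84, ∠ = arctan(200/200) ≈ 45.00°
|H| = 1 / 282.84 ≈ 0.0035356
Gain = 20 log₁₀(0.0035356) ≈ -49.03 dB
∠H = 0.00° − 45.00° = -45.00°

-49.0 dB, -45.0°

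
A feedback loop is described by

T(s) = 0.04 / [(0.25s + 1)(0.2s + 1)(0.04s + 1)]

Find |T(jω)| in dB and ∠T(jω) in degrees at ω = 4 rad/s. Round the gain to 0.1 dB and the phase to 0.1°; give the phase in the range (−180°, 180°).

At ω = 4 rad/s:
pole (1 + j4·0.25) = 1 + j1 → |·| ≈ 1.4142, ∠ ≈ 45.00°
pole (1 + j4·0.2) = 1 + j0.8 → |·| ≈ 1.2806, ∠ ≈ 38.66°
pole (1 + j4·0.04) = 1 + j0.16 → |·| ≈ 1.0127, ∠ ≈ 9.09°
|T| = 0.04 · 1 / (1.4142 · 1.2806 · 1.0127) ≈ 0.02181
Gain = 20 log₁₀(0.02181) ≈ -33.23 dB
∠T = (0°) − (45.00° + 38.66° + 9.09°) = -92.75°

-33.2 dB, -92.8°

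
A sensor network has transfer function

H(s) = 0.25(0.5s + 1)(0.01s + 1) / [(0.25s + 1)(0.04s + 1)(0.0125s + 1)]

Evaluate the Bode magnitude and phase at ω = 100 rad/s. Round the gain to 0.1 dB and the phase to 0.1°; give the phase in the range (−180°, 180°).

-19.4 dB, -81.2°

At ω = 100 rad/s:
zero (1 + j100·0.5) = 1 + j50 → |·| ≈ 50.01, ∠ ≈ 88.85°
zero (1 + j100·0.01) = 1 + j1 → |·| ≈ 1.4142, ∠ ≈ 45.00°
pole (1 + j100·0.25) = 1 + j25 → |·| ≈ 25.02, ∠ ≈ 87.71°
pole (1 + j100·0.04) = 1 + j4 → |·| ≈ 4.1231, ∠ ≈ 75.96°
pole (1 + j100·0.0125) = 1 + j1.25 → |·| ≈ 1.6008, ∠ ≈ 51.34°
|H| = 0.25 · 50.01 · 1.4142 / (25.02 · 4.1231 · 1.6008) ≈ 0.10707
Gain = 20 log₁₀(0.10707) ≈ -19.41 dB
∠H = (88.85° + 45.00°) − (87.71° + 75.96° + 51.34°) = -81.16°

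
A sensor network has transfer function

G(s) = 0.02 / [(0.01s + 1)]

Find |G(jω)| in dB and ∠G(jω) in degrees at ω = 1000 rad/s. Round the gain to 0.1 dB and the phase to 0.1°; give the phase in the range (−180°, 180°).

-54.0 dB, -84.3°

At ω = 1000 rad/s:
pole (1 + j1000·0.01) = 1 + j10 → |·| ≈ 10.05, ∠ ≈ 84.29°
|G| = 0.02 · 1 / (10.05) ≈ 0.00199
Gain = 20 log₁₀(0.00199) ≈ -54.02 dB
∠G = (0°) − (84.29°) = -84.29°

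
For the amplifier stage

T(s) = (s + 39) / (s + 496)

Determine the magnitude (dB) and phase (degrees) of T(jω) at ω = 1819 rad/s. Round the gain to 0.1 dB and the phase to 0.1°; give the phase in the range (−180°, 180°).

-0.3 dB, 14.0°

Substitute s = j1819:
Numerator: (j1819) + 39 = 39 + j1819
Denominator: (j1819) + 496 = 496 + j1819
|N| = √(39² + 1819²) ≈ 1819.4, ∠N ≈ 88.77°
|D| = √(496² + 1819²) ≈ 1885.4, ∠D ≈ 74.75°
|T| = 1819.4 / 1885.4 ≈ 0.96499
Gain = 20 log₁₀(0.96499) ≈ -0.31 dB
∠T = 88.77° − 74.75° = 14.02°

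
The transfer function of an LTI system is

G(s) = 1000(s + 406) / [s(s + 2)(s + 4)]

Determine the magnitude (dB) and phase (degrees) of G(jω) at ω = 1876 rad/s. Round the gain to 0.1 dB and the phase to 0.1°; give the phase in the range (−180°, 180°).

-70.7 dB, 168.0°

At s = jω = j1876:
zero (s+406): 406 + j1876 → |·| = √(406²+1876²) = √3684212 ≈ 1919.4, ∠ = arctan(1876/406) ≈ 77.79°
pole (s+2): 2 + j1876 → |·| = √(2²+1876²) = √3519380 ≈ 1876, ∠ = arctan(1876/2) ≈ 89.94°
pole (s+4): 4 + j1876 → |·| = √(4²+1876²) = √3519392 ≈ 1876, ∠ = arctan(1876/4) ≈ 89.88°
pole at origin: |s| = 1876, ∠ = 90.00° (in denominator)
|G| = 1000 · 1919.4 / 6.6023e+09 ≈ 0.00029072
Gain = 20 log₁₀(0.00029072) ≈ -70.73 dB
∠G = 77.79° − 269.82° = -192.03° ≡ 167.97° (principal value)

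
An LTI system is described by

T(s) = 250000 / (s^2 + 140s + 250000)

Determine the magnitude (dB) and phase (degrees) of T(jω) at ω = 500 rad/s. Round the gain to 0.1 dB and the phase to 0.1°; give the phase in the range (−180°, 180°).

11.1 dB, -90.0°

At s = jω = j500:
quadratic: (j500)² + 140·j500 + 250000 = 0 + j70000 → |·| ≈ 70000, ∠ ≈ 90.00°
|T| = 250000 / 70000 ≈ 3.5714
Gain = 20 log₁₀(3.5714) ≈ 11.06 dB
∠T = 0.00° − 90.00° = -90.00°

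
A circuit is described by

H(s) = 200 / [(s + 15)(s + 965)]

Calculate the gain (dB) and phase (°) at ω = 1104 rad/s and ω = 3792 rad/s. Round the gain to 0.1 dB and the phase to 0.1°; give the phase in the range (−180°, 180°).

ω = 1104: -78.2 dB, -138.1°; ω = 3792: -97.4 dB, -165.5°

At s = jω = j1104:
pole (s+15): 15 + j1104 → |·| = √(15²+1104²) = √1219041 ≈ 1104.1, ∠ = arctan(1104/15) ≈ 89.22°
pole (s+965): 965 + j1104 → |·| = √(965²+1104²) = √2150041 ≈ 1466.3, ∠ = arctan(1104/965) ≈ 48.84°
|H| = 200 / 1.6189e+06 ≈ 0.00012354
Gain = 20 log₁₀(0.00012354) ≈ -78.16 dB
∠H = 0.00° − 138.06° = -138.06°

At s = jω = j3792:
pole (s+15): 15 + j3792 → |·| = √(15²+3792²) = √14379489 ≈ 3792, ∠ = arctan(3792/15) ≈ 89.77°
pole (s+965): 965 + j3792 → |·| = √(965²+3792²) = √15310489 ≈ 3912.9, ∠ = arctan(3792/965) ≈ 75.72°
|H| = 200 / 1.4838e+07 ≈ 1.3479e-05
Gain = 20 log₁₀(1.3479e-05) ≈ -97.41 dB
∠H = 0.00° − 165.49° = -165.49°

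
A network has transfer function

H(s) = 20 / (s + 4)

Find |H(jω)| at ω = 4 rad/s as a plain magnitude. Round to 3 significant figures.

3.54

Substitute s = j4:
Numerator: 20 = 20 + j0
Denominator: (j4) + 4 = 4 + j4
|N| = √(20² + 0²) ≈ 20, ∠N ≈ 0.00°
|D| = √(4² + 4²) ≈ 5.6569, ∠D ≈ 45.00°
|H| = 20 / 5.6569 ≈ 3.5355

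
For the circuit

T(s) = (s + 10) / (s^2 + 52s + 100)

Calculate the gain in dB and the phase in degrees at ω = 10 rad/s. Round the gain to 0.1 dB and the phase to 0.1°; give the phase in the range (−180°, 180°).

-31.3 dB, -45.0°

Substitute s = j10:
Numerator: (j10) + 10 = 10 + j10
Denominator: (j10)^2 + 52(j10) + 100 = 0 + j520
|N| = √(10² + 10²) ≈ 14.142, ∠N ≈ 45.00°
|D| = √(0² + 520²) ≈ 520, ∠D ≈ 90.00°
|T| = 14.142 / 520 ≈ 0.027196
Gain = 20 log₁₀(0.027196) ≈ -31.31 dB
∠T = 45.00° − 90.00° = -45.00°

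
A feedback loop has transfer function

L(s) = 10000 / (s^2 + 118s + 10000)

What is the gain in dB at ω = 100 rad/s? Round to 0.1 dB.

-1.4 dB

At s = jω = j100:
quadratic: (j100)² + 118·j100 + 10000 = 0 + j11800 → |·| ≈ 11800, ∠ ≈ 90.00°
|L| = 10000 / 11800 ≈ 0.84746
Gain = 20 log₁₀(0.84746) ≈ -1.44 dB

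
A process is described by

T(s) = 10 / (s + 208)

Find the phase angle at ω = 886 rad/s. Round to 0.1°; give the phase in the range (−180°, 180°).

-76.8°

Substitute s = j886:
Numerator: 10 = 10 + j0
Denominator: (j886) + 208 = 208 + j886
|N| = √(10² + 0²) ≈ 10, ∠N ≈ 0.00°
|D| = √(208² + 886²) ≈ 910.09, ∠D ≈ 76.79°
∠T = 0.00° − 76.79° = -76.79°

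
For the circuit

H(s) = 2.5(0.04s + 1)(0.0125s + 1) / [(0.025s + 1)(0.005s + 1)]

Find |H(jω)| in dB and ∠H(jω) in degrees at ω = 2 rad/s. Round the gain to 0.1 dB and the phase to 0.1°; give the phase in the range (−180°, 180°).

At ω = 2 rad/s:
zero (1 + j2·0.04) = 1 + j0.08 → |·| ≈ 1.0032, ∠ ≈ 4.57°
zero (1 + j2·0.0125) = 1 + j0.025 → |·| ≈ 1.0003, ∠ ≈ 1.43°
pole (1 + j2·0.025) = 1 + j0.05 → |·| ≈ 1.0012, ∠ ≈ 2.86°
pole (1 + j2·0.005) = 1 + j0.01 → |·| ≈ 1, ∠ ≈ 0.57°
|H| = 2.5 · 1.0032 · 1.0003 / (1.0012 · 1) ≈ 2.5057
Gain = 20 log₁₀(2.5057) ≈ 7.98 dB
∠H = (4.57° + 1.43°) − (2.86° + 0.57°) = 2.57°

8.0 dB, 2.6°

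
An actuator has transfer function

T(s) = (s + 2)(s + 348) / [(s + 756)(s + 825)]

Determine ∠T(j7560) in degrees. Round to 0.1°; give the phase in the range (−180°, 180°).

At s = jω = j7560:
zero (s+2): 2 + j7560 → |·| = √(2²+7560²) = √57153604 ≈ 7560, ∠ = arctan(7560/2) ≈ 89.98°
zero (s+348): 348 + j7560 → |·| = √(348²+7560²) = √57274704 ≈ 7568, ∠ = arctan(7560/348) ≈ 87.36°
pole (s+756): 756 + j7560 → |·| = √(756²+7560²) = √57725136 ≈ 7597.7, ∠ = arctan(7560/756) ≈ 84.29°
pole (s+825): 825 + j7560 → |·| = √(825²+7560²) = √57834225 ≈ 7604.9, ∠ = arctan(7560/825) ≈ 83.77°
∠T = 177.34° − 168.06° = 9.28°

9.3°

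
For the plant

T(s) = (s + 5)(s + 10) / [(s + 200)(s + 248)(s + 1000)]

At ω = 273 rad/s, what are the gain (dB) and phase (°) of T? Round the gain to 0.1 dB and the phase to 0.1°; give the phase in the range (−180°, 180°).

-64.8 dB, 60.1°

At s = jω = j273:
zero (s+5): 5 + j273 → |·| = √(5²+273²) = √74554 ≈ 273.05, ∠ = arctan(273/5) ≈ 88.95°
zero (s+10): 10 + j273 → |·| = √(10²+273²) = √74629 ≈ 273.18, ∠ = arctan(273/10) ≈ 87.90°
pole (s+200): 200 + j273 → |·| = √(200²+273²) = √114529 ≈ 338.42, ∠ = arctan(273/200) ≈ 53.77°
pole (s+248): 248 + j273 → |·| = √(248²+273²) = √136033 ≈ 368.83, ∠ = arctan(273/248) ≈ 47.75°
pole (s+1000): 1000 + j273 → |·| = √(1000²+273²) = √1074529 ≈ 1036.6, ∠ = arctan(273/1000) ≈ 15.27°
|T| = 1 · 74592 / 1.2939e+08 ≈ 0.00057649
Gain = 20 log₁₀(0.00057649) ≈ -64.78 dB
∠T = 176.85° − 116.79° = 60.06°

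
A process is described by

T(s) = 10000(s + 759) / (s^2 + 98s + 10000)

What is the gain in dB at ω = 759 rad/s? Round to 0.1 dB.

25.5 dB

At s = jω = j759:
zero (s+759): 759 + j759 → |·| = √(759²+759²) = √1152162 ≈ 1073.4, ∠ = arctan(759/759) ≈ 45.00°
quadratic: (j759)² + 98·j759 + 10000 = -566081 + j74382 → |·| ≈ 5.7095e+05, ∠ ≈ 172.51°
|T| = 10000 · 1073.4 / 5.7095e+05 ≈ 18.8
Gain = 20 log₁₀(18.8) ≈ 25.48 dB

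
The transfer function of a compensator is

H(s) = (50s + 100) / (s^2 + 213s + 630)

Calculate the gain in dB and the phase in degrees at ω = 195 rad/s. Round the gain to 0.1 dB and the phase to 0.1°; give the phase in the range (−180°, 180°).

Substitute s = j195:
Numerator: 50(j195) + 100 = 100 + j9750
Denominator: (j195)^2 + 213(j195) + 630 = -37395 + j41535
|N| = √(100² + 9750²) ≈ 9750.5, ∠N ≈ 89.41°
|D| = √(37395² + 41535²) ≈ 55889, ∠D ≈ 132.00°
|H| = 9750.5 / 55889 ≈ 0.17446
Gain = 20 log₁₀(0.17446) ≈ -15.17 dB
∠H = 89.41° − 132.00° = -42.59°

-15.2 dB, -42.6°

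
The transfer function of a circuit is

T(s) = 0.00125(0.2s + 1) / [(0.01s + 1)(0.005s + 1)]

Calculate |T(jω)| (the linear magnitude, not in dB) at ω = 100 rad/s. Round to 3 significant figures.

0.0158

At ω = 100 rad/s:
zero (1 + j100·0.2) = 1 + j20 → |·| ≈ 20.025, ∠ ≈ 87.14°
pole (1 + j100·0.01) = 1 + j1 → |·| ≈ 1.4142, ∠ ≈ 45.00°
pole (1 + j100·0.005) = 1 + j0.5 → |·| ≈ 1.118, ∠ ≈ 26.57°
|T| = 0.00125 · 20.025 / (1.4142 · 1.118) ≈ 0.015832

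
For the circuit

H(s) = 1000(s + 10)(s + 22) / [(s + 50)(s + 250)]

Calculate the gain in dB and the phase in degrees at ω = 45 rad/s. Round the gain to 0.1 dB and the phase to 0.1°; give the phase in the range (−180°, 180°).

42.6 dB, 89.2°

At s = jω = j45:
zero (s+10): 10 + j45 → |·| = √(10²+45²) = √2125 ≈ 46.098, ∠ = arctan(45/10) ≈ 77.47°
zero (s+22): 22 + j45 → |·| = √(22²+45²) = √2509 ≈ 50.09, ∠ = arctan(45/22) ≈ 63.95°
pole (s+50): 50 + j45 → |·| = √(50²+45²) = √4525 ≈ 67.268, ∠ = arctan(45/50) ≈ 41.99°
pole (s+250): 250 + j45 → |·| = √(250²+45²) = √64525 ≈ 254.02, ∠ = arctan(45/250) ≈ 10.20°
|H| = 1000 · 2309 / 17087 ≈ 135.13
Gain = 20 log₁₀(135.13) ≈ 42.62 dB
∠H = 141.42° − 52.19° = 89.23°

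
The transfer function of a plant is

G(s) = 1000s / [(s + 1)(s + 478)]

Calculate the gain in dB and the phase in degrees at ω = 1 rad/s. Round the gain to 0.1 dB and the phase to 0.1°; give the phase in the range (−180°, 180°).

At s = jω = j1:
zero at origin: s = j1 → |·| = 1, ∠ = 90.00°
pole (s+1): 1 + j1 → |·| = √(1²+1²) = √2 ≈ 1.4142, ∠ = arctan(1/1) ≈ 45.00°
pole (s+478): 478 + j1 → |·| = √(478²+1²) = √228485 ≈ 478, ∠ = arctan(1/478) ≈ 0.12°
|G| = 1000 · 1 / 675.99 ≈ 1.4793
Gain = 20 log₁₀(1.4793) ≈ 3.40 dB
∠G = 90.00° − 45.12° = 44.88°

3.4 dB, 44.9°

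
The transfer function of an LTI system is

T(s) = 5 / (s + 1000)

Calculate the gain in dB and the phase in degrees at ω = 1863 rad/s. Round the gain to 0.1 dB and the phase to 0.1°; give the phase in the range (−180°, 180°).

-52.5 dB, -61.8°

Substitute s = j1863:
Numerator: 5 = 5 + j0
Denominator: (j1863) + 1000 = 1000 + j1863
|N| = √(5² + 0²) ≈ 5, ∠N ≈ 0.00°
|D| = √(1000² + 1863²) ≈ 2114.4, ∠D ≈ 61.77°
|T| = 5 / 2114.4 ≈ 0.0023647
Gain = 20 log₁₀(0.0023647) ≈ -52.52 dB
∠T = 0.00° − 61.77° = -61.77°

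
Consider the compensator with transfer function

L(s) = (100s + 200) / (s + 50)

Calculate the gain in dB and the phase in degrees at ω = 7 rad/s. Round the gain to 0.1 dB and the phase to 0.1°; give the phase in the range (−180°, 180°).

Substitute s = j7:
Numerator: 100(j7) + 200 = 200 + j700
Denominator: (j7) + 50 = 50 + j7
|N| = √(200² + 700²) ≈ 728.01, ∠N ≈ 74.05°
|D| = √(50² + 7²) ≈ 50.488, ∠D ≈ 7.97°
|L| = 728.01 / 50.488 ≈ 14.419
Gain = 20 log₁₀(14.419) ≈ 23.18 dB
∠L = 74.05° − 7.97° = 66.08°

23.2 dB, 66.1°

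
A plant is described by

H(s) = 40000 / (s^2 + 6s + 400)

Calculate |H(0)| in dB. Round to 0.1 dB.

H(0) = 40000 / 400 = 100
20 log₁₀(100) ≈ 40.00 dB

40.0 dB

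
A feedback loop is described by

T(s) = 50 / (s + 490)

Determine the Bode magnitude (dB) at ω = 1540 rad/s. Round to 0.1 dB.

-30.2 dB

At s = jω = j1540:
pole (s+490): 490 + j1540 → |·| = √(490²+1540²) = √2611700 ≈ 1616.1, ∠ = arctan(1540/490) ≈ 72.35°
|T| = 50 / 1616.1 ≈ 0.030939
Gain = 20 log₁₀(0.030939) ≈ -30.19 dB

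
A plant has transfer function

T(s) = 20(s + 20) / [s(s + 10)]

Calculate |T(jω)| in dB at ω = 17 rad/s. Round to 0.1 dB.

3.9 dB

At s = jω = j17:
zero (s+20): 20 + j17 → |·| = √(20²+17²) = √689 ≈ 26.249, ∠ = arctan(17/20) ≈ 40.36°
pole (s+10): 10 + j17 → |·| = √(10²+17²) = √389 ≈ 19.723, ∠ = arctan(17/10) ≈ 59.53°
pole at origin: |s| = 17, ∠ = 90.00° (in denominator)
|T| = 20 · 26.249 / 335.29 ≈ 1.5657
Gain = 20 log₁₀(1.5657) ≈ 3.89 dB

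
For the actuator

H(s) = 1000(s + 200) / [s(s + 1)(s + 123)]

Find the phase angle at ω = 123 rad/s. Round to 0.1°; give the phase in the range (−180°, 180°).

At s = jω = j123:
zero (s+200): 200 + j123 → |·| = √(200²+123²) = √55129 ≈ 234.8, ∠ = arctan(123/200) ≈ 31.59°
pole (s+1): 1 + j123 → |·| = √(1²+123²) = √15130 ≈ 123, ∠ = arctan(123/1) ≈ 89.53°
pole (s+123): 123 + j123 → |·| = √(123²+123²) = √30258 ≈ 173.95, ∠ = arctan(123/123) ≈ 45.00°
pole at origin: |s| = 123, ∠ = 90.00° (in denominator)
∠H = 31.59° − 224.53° = -192.94° ≡ 167.06° (principal value)

167.1°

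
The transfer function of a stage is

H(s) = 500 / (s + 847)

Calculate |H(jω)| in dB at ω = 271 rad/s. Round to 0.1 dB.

-5.0 dB

Substitute s = j271:
Numerator: 500 = 500 + j0
Denominator: (j271) + 847 = 847 + j271
|N| = √(500² + 0²) ≈ 500, ∠N ≈ 0.00°
|D| = √(847² + 271²) ≈ 889.3, ∠D ≈ 17.74°
|H| = 500 / 889.3 ≈ 0.56224
Gain = 20 log₁₀(0.56224) ≈ -5.00 dB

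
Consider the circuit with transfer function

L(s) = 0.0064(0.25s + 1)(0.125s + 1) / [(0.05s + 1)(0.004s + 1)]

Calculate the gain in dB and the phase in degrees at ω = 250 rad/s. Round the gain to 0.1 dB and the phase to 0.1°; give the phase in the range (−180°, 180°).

At ω = 250 rad/s:
zero (1 + j250·0.25) = 1 + j62.5 → |·| ≈ 62.508, ∠ ≈ 89.08°
zero (1 + j250·0.125) = 1 + j31.25 → |·| ≈ 31.266, ∠ ≈ 88.17°
pole (1 + j250·0.05) = 1 + j12.5 → |·| ≈ 12.54, ∠ ≈ 85.43°
pole (1 + j250·0.004) = 1 + j1 → |·| ≈ 1.4142, ∠ ≈ 45.00°
|L| = 0.0064 · 62.508 · 31.266 / (12.54 · 1.4142) ≈ 0.70531
Gain = 20 log₁₀(0.70531) ≈ -3.03 dB
∠L = (89.08° + 88.17°) − (85.43° + 45.00°) = 46.82°

-3.0 dB, 46.8°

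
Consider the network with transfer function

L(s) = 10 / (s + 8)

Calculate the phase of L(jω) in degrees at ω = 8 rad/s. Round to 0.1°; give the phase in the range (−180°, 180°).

Substitute s = j8:
Numerator: 10 = 10 + j0
Denominator: (j8) + 8 = 8 + j8
|N| = √(10² + 0²) ≈ 10, ∠N ≈ 0.00°
|D| = √(8² + 8²) ≈ 11.314, ∠D ≈ 45.00°
∠L = 0.00° − 45.00° = -45.00°

-45.0°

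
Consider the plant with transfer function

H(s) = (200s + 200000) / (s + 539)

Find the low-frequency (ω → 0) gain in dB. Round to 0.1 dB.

H(0) = 200000 / 539 ≈ 371.06
20 log₁₀(371.06) ≈ 51.39 dB

51.4 dB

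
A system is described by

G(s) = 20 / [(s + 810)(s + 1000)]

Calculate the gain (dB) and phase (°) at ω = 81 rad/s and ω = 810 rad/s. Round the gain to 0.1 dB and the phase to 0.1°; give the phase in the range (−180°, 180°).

At s = jω = j81:
pole (s+810): 810 + j81 → |·| = √(810²+81²) = √662661 ≈ 814.04, ∠ = arctan(81/810) ≈ 5.71°
pole (s+1000): 1000 + j81 → |·| = √(1000²+81²) = √1006561 ≈ 1003.3, ∠ = arctan(81/1000) ≈ 4.63°
|G| = 20 / 8.1673e+05 ≈ 2.4488e-05
Gain = 20 log₁₀(2.4488e-05) ≈ -92.22 dB
∠G = 0.00° − 10.34° = -10.34°

At s = jω = j810:
pole (s+810): 810 + j810 → |·| = √(810²+810²) = √1312200 ≈ 1145.5, ∠ = arctan(810/810) ≈ 45.00°
pole (s+1000): 1000 + j810 → |·| = √(1000²+810²) = √1656100 ≈ 1286.9, ∠ = arctan(810/1000) ≈ 39.01°
|G| = 20 / 1.4741e+06 ≈ 1.3568e-05
Gain = 20 log₁₀(1.3568e-05) ≈ -97.35 dB
∠G = 0.00° − 84.01° = -84.01°

ω = 81: -92.2 dB, -10.3°; ω = 810: -97.4 dB, -84.0°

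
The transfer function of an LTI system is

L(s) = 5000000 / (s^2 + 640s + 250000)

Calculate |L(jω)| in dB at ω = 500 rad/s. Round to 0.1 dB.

At s = jω = j500:
quadratic: (j500)² + 640·j500 + 250000 = 0 + j320000 → |·| ≈ 3.2e+05, ∠ ≈ 90.00°
|L| = 5000000 / 3.2e+05 ≈ 15.625
Gain = 20 log₁₀(15.625) ≈ 23.88 dB

23.9 dB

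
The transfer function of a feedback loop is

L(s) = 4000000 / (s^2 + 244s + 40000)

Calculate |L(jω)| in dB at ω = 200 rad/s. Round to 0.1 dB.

At s = jω = j200:
quadratic: (j200)² + 244·j200 + 40000 = 0 + j48800 → |·| ≈ 48800, ∠ ≈ 90.00°
|L| = 4000000 / 48800 ≈ 81.967
Gain = 20 log₁₀(81.967) ≈ 38.27 dB

38.3 dB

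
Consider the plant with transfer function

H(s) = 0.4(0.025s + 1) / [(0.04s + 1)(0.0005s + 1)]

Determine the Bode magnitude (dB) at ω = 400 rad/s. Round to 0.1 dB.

-12.2 dB

At ω = 400 rad/s:
zero (1 + j400·0.025) = 1 + j10 → |·| ≈ 10.05, ∠ ≈ 84.29°
pole (1 + j400·0.04) = 1 + j16 → |·| ≈ 16.031, ∠ ≈ 86.42°
pole (1 + j400·0.0005) = 1 + j0.2 → |·| ≈ 1.0198, ∠ ≈ 11.31°
|H| = 0.4 · 10.05 / (16.031 · 1.0198) ≈ 0.2459
Gain = 20 log₁₀(0.2459) ≈ -12.18 dB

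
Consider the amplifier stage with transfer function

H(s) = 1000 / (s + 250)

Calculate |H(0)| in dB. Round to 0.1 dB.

12.0 dB

H(0) = 1000 / (250) = 4
20 log₁₀(4) ≈ 12.04 dB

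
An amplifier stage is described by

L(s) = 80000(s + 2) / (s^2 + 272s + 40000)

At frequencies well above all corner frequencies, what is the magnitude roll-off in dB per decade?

-20 dB/decade

Each pole contributes −20 dB/decade at high frequency; each zero contributes +20 dB/decade.
Net: 1 zero(s) − 2 pole(s) → -20 dB/decade.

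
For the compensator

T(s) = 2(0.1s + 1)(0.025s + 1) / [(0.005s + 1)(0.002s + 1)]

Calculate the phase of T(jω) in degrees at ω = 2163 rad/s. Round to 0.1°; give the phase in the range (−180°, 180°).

17.0°

At ω = 2163 rad/s:
zero (1 + j2163·0.1) = 1 + j216.3 → |·| ≈ 216.3, ∠ ≈ 89.74°
zero (1 + j2163·0.025) = 1 + j54.075 → |·| ≈ 54.084, ∠ ≈ 88.94°
pole (1 + j2163·0.005) = 1 + j10.815 → |·| ≈ 10.861, ∠ ≈ 84.72°
pole (1 + j2163·0.002) = 1 + j4.326 → |·| ≈ 4.4401, ∠ ≈ 76.98°
∠T = (89.74° + 88.94°) − (84.72° + 76.98°) = 16.98°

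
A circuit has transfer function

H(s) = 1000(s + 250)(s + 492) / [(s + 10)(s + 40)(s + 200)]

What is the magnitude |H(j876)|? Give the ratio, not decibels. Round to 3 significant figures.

At s = jω = j876:
zero (s+250): 250 + j876 → |·| = √(250²+876²) = √829876 ≈ 910.98, ∠ = arctan(876/250) ≈ 74.07°
zero (s+492): 492 + j876 → |·| = √(492²+876²) = √1009440 ≈ 1004.7, ∠ = arctan(876/492) ≈ 60.68°
pole (s+10): 10 + j876 → |·| = √(10²+876²) = √767476 ≈ 876.06, ∠ = arctan(876/10) ≈ 89.35°
pole (s+40): 40 + j876 → |·| = √(40²+876²) = √768976 ≈ 876.91, ∠ = arctan(876/40) ≈ 87.39°
pole (s+200): 200 + j876 → |·| = √(200²+876²) = √807376 ≈ 898.54, ∠ = arctan(876/200) ≈ 77.14°
|H| = 1000 · 9.1526e+05 / 6.9028e+08 ≈ 1.3259

1.33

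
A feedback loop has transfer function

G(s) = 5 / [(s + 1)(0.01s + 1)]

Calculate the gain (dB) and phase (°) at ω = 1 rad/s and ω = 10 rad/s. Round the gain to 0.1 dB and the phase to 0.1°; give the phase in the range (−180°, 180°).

ω = 1: 11.0 dB, -45.6°; ω = 10: -6.1 dB, -90.0°

At ω = 1 rad/s:
pole (1 + j1·1) = 1 + j1 → |·| ≈ 1.4142, ∠ ≈ 45.00°
pole (1 + j1·0.01) = 1 + j0.01 → |·| ≈ 1, ∠ ≈ 0.57°
|G| = 5 · 1 / (1.4142 · 1) ≈ 3.5356
Gain = 20 log₁₀(3.5356) ≈ 10.97 dB
∠G = (0°) − (45.00° + 0.57°) = -45.57°

At ω = 10 rad/s:
pole (1 + j10·1) = 1 + j10 → |·| ≈ 10.05, ∠ ≈ 84.29°
pole (1 + j10·0.01) = 1 + j0.1 → |·| ≈ 1.005, ∠ ≈ 5.71°
|G| = 5 · 1 / (10.05 · 1.005) ≈ 0.49504
Gain = 20 log₁₀(0.49504) ≈ -6.11 dB
∠G = (0°) − (84.29° + 5.71°) = -90.00°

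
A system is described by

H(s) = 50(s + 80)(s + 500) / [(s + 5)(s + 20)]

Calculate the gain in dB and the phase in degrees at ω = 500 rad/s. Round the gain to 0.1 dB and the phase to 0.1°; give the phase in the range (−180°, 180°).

At s = jω = j500:
zero (s+80): 80 + j500 → |·| = √(80²+500²) = √256400 ≈ 506.36, ∠ = arctan(500/80) ≈ 80.91°
zero (s+500): 500 + j500 → |·| = √(500²+500²) = √500000 ≈ 707.11, ∠ = arctan(500/500) ≈ 45.00°
pole (s+5): 5 + j500 → |·| = √(5²+500²) = √250025 ≈ 500.02, ∠ = arctan(500/5) ≈ 89.43°
pole (s+20): 20 + j500 → |·| = √(20²+500²) = √250400 ≈ 500.4, ∠ = arctan(500/20) ≈ 87.71°
|H| = 50 · 3.5805e+05 / 2.5021e+05 ≈ 71.55
Gain = 20 log₁₀(71.55) ≈ 37.09 dB
∠H = 125.91° − 177.14° = -51.23°

37.1 dB, -51.2°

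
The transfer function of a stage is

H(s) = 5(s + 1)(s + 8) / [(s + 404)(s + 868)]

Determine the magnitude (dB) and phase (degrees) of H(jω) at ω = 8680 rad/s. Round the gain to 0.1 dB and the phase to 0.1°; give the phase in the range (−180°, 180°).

13.9 dB, 8.3°

At s = jω = j8680:
zero (s+1): 1 + j8680 → |·| = √(1²+8680²) = √75342401 ≈ 8680, ∠ = arctan(8680/1) ≈ 89.99°
zero (s+8): 8 + j8680 → |·| = √(8²+8680²) = √75342464 ≈ 8680, ∠ = arctan(8680/8) ≈ 89.95°
pole (s+404): 404 + j8680 → |·| = √(404²+8680²) = √75505616 ≈ 8689.4, ∠ = arctan(8680/404) ≈ 87.34°
pole (s+868): 868 + j8680 → |·| = √(868²+8680²) = √76095824 ≈ 8723.3, ∠ = arctan(8680/868) ≈ 84.29°
|H| = 5 · 7.5342e+07 / 7.58e+07 ≈ 4.9698
Gain = 20 log₁₀(4.9698) ≈ 13.93 dB
∠H = 179.94° − 171.63° = 8.31°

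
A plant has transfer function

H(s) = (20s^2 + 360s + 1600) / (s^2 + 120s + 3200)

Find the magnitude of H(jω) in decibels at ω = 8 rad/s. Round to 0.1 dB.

Substitute s = j8:
Numerator: 20(j8)^2 + 360(j8) + 1600 = 320 + j2880
Denominator: (j8)^2 + 120(j8) + 3200 = 3136 + j960
|N| = √(320² + 2880²) ≈ 2897.7, ∠N ≈ 83.66°
|D| = √(3136² + 960²) ≈ 3279.6, ∠D ≈ 17.02°
|H| = 2897.7 / 3279.6 ≈ 0.88355
Gain = 20 log₁₀(0.88355) ≈ -1.08 dB

-1.1 dB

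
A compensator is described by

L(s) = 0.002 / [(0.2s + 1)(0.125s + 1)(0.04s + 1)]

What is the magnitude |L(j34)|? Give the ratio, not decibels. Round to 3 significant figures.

At ω = 34 rad/s:
pole (1 + j34·0.2) = 1 + j6.8 → |·| ≈ 6.8731, ∠ ≈ 81.63°
pole (1 + j34·0.125) = 1 + j4.25 → |·| ≈ 4.3661, ∠ ≈ 76.76°
pole (1 + j34·0.04) = 1 + j1.36 → |·| ≈ 1.6881, ∠ ≈ 53.67°
|L| = 0.002 · 1 / (6.8731 · 4.3661 · 1.6881) ≈ 3.9481e-05

3.95e-05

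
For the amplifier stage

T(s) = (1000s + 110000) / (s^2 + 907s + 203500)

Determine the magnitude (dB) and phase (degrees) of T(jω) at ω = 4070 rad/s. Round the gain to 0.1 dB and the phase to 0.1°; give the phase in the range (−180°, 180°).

Substitute s = j4070:
Numerator: 1000(j4070) + 110000 = 110000 + j4070000
Denominator: (j4070)^2 + 907(j4070) + 203500 = -16361400 + j3691490
|N| = √(110000² + 4070000²) ≈ 4.0715e+06, ∠N ≈ 88.45°
|D| = √(16361400² + 3691490²) ≈ 1.6773e+07, ∠D ≈ 167.29°
|T| = 4.0715e+06 / 1.6773e+07 ≈ 0.24274
Gain = 20 log₁₀(0.24274) ≈ -12.30 dB
∠T = 88.45° − 167.29° = -78.84°

-12.3 dB, -78.8°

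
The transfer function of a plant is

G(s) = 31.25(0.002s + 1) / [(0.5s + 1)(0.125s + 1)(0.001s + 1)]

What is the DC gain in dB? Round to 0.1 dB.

29.9 dB

G(0) = 31.25 · 1 / 1 = 31.25
20 log₁₀(31.25) ≈ 29.90 dB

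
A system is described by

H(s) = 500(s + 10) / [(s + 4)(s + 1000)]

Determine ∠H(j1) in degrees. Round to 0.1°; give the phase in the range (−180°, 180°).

At s = jω = j1:
zero (s+10): 10 + j1 → |·| = √(10²+1²) = √101 ≈ 10.05, ∠ = arctan(1/10) ≈ 5.71°
pole (s+4): 4 + j1 → |·| = √(4²+1²) = √17 ≈ 4.1231, ∠ = arctan(1/4) ≈ 14.04°
pole (s+1000): 1000 + j1 → |·| = √(1000²+1²) = √1000001 ≈ 1000, ∠ = arctan(1/1000) ≈ 0.06°
∠H = 5.71° − 14.10° = -8.39°

-8.4°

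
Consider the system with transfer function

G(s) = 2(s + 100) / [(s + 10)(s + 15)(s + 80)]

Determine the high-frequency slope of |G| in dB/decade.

Each pole contributes −20 dB/decade at high frequency; each zero contributes +20 dB/decade.
Net: 1 zero(s) − 3 pole(s) → -40 dB/decade.

-40 dB/decade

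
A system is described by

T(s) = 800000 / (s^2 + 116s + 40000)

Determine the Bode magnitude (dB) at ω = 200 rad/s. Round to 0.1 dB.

30.8 dB

At s = jω = j200:
quadratic: (j200)² + 116·j200 + 40000 = 0 + j23200 → |·| ≈ 23200, ∠ ≈ 90.00°
|T| = 800000 / 23200 ≈ 34.483
Gain = 20 log₁₀(34.483) ≈ 30.75 dB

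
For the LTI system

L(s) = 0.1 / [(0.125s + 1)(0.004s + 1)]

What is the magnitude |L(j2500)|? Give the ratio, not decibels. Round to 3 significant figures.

3.18e-05

At ω = 2500 rad/s:
pole (1 + j2500·0.125) = 1 + j312.5 → |·| ≈ 312.5, ∠ ≈ 89.82°
pole (1 + j2500·0.004) = 1 + j10 → |·| ≈ 10.05, ∠ ≈ 84.29°
|L| = 0.1 · 1 / (312.5 · 10.05) ≈ 3.1841e-05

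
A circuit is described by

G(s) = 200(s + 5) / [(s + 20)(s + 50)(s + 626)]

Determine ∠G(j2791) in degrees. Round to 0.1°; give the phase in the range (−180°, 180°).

At s = jω = j2791:
zero (s+5): 5 + j2791 → |·| = √(5²+2791²) = √7789706 ≈ 2791, ∠ = arctan(2791/5) ≈ 89.90°
pole (s+20): 20 + j2791 → |·| = √(20²+2791²) = √7790081 ≈ 2791.1, ∠ = arctan(2791/20) ≈ 89.59°
pole (s+50): 50 + j2791 → |·| = √(50²+2791²) = √7792181 ≈ 2791.4, ∠ = arctan(2791/50) ≈ 88.97°
pole (s+626): 626 + j2791 → |·| = √(626²+2791²) = √8181557 ≈ 2860.3, ∠ = arctan(2791/626) ≈ 77.36°
∠G = 89.90° − 255.92° = -166.02°

-166.0°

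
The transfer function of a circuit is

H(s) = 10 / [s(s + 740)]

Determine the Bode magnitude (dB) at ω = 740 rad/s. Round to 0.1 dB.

At s = jω = j740:
pole (s+740): 740 + j740 → |·| = √(740²+740²) = √1095200 ≈ 1046.5, ∠ = arctan(740/740) ≈ 45.00°
pole at origin: |s| = 740, ∠ = 90.00° (in denominator)
|H| = 10 / 7.7441e+05 ≈ 1.2913e-05
Gain = 20 log₁₀(1.2913e-05) ≈ -97.78 dB

-97.8 dB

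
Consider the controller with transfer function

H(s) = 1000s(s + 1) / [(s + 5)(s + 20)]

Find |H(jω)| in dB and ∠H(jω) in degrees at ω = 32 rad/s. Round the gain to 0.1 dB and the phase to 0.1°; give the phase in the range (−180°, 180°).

58.5 dB, 39.1°

At s = jω = j32:
zero (s+1): 1 + j32 → |·| = √(1²+32²) = √1025 ≈ 32.016, ∠ = arctan(32/1) ≈ 88.21°
zero at origin: s = j32 → |·| = 32, ∠ = 90.00°
pole (s+5): 5 + j32 → |·| = √(5²+32²) = √1049 ≈ 32.388, ∠ = arctan(32/5) ≈ 81.12°
pole (s+20): 20 + j32 → |·| = √(20²+32²) = √1424 ≈ 37.736, ∠ = arctan(32/20) ≈ 57.99°
|H| = 1000 · 1024.5 / 1222.2 ≈ 838.24
Gain = 20 log₁₀(838.24) ≈ 58.47 dB
∠H = 178.21° − 139.11° = 39.10°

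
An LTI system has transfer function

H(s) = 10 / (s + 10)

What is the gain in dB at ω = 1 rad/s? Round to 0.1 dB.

-0.0 dB

Substitute s = j1:
Numerator: 10 = 10 + j0
Denominator: (j1) + 10 = 10 + j1
|N| = √(10² + 0²) ≈ 10, ∠N ≈ 0.00°
|D| = √(10² + 1²) ≈ 10.05, ∠D ≈ 5.71°
|H| = 10 / 10.05 ≈ 0.99502
Gain = 20 log₁₀(0.99502) ≈ -0.04 dB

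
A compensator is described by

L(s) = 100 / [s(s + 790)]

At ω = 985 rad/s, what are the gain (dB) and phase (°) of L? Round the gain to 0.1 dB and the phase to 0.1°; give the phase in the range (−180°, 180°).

-81.9 dB, -141.3°

At s = jω = j985:
pole (s+790): 790 + j985 → |·| = √(790²+985²) = √1594325 ≈ 1262.7, ∠ = arctan(985/790) ≈ 51.27°
pole at origin: |s| = 985, ∠ = 90.00° (in denominator)
|L| = 100 / 1.2438e+06 ≈ 8.0399e-05
Gain = 20 log₁₀(8.0399e-05) ≈ -81.89 dB
∠L = 0.00° − 141.27° = -141.27°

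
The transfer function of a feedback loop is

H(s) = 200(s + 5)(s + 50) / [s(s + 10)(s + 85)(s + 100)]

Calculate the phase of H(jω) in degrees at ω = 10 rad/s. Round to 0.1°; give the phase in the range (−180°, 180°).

At s = jω = j10:
zero (s+5): 5 + j10 → |·| = √(5²+10²) = √125 ≈ 11.18, ∠ = arctan(10/5) ≈ 63.43°
zero (s+50): 50 + j10 → |·| = √(50²+10²) = √2600 ≈ 50.99, ∠ = arctan(10/50) ≈ 11.31°
pole (s+10): 10 + j10 → |·| = √(10²+10²) = √200 ≈ 14.142, ∠ = arctan(10/10) ≈ 45.00°
pole (s+85): 85 + j10 → |·| = √(85²+10²) = √7325 ≈ 85.586, ∠ = arctan(10/85) ≈ 6.71°
pole (s+100): 100 + j10 → |·| = √(100²+10²) = √10100 ≈ 100.5, ∠ = arctan(10/100) ≈ 5.71°
pole at origin: |s| = 10, ∠ = 90.00° (in denominator)
∠H = 74.74° − 147.42° = -72.68°

-72.7°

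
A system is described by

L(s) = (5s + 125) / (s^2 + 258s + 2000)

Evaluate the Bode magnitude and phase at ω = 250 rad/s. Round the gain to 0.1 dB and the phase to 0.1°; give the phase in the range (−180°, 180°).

Substitute s = j250:
Numerator: 5(j250) + 125 = 125 + j1250
Denominator: (j250)^2 + 258(j250) + 2000 = -60500 + j64500
|N| = √(125² + 1250²) ≈ 1256.2, ∠N ≈ 84.29°
|D| = √(60500² + 64500²) ≈ 88434, ∠D ≈ 133.17°
|L| = 1256.2 / 88434 ≈ 0.014205
Gain = 20 log₁₀(0.014205) ≈ -36.95 dB
∠L = 84.29° − 133.17° = -48.88°

-37.0 dB, -48.9°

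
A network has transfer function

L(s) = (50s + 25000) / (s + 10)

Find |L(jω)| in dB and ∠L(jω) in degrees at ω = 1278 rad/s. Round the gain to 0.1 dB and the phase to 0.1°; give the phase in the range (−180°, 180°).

34.6 dB, -20.9°

Substitute s = j1278:
Numerator: 50(j1278) + 25000 = 25000 + j63900
Denominator: (j1278) + 10 = 10 + j1278
|N| = √(25000² + 63900²) ≈ 68616, ∠N ≈ 68.63°
|D| = √(10² + 1278²) ≈ 1278, ∠D ≈ 89.55°
|L| = 68616 / 1278 ≈ 53.69
Gain = 20 log₁₀(53.69) ≈ 34.60 dB
∠L = 68.63° − 89.55° = -20.92°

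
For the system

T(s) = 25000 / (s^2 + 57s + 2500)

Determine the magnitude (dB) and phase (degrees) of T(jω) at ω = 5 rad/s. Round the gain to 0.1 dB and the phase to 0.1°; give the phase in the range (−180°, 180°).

At s = jω = j5:
quadratic: (j5)² + 57·j5 + 2500 = 2475 + j285 → |·| ≈ 2491.4, ∠ ≈ 6.57°
|T| = 25000 / 2491.4 ≈ 10.035
Gain = 20 log₁₀(10.035) ≈ 20.03 dB
∠T = 0.00° − 6.57° = -6.57°

20.0 dB, -6.6°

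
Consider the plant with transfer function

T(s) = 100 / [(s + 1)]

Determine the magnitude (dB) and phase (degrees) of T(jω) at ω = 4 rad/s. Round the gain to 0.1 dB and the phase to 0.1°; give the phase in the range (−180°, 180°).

27.7 dB, -76.0°

At ω = 4 rad/s:
pole (1 + j4·1) = 1 + j4 → |·| ≈ 4.1231, ∠ ≈ 75.96°
|T| = 100 · 1 / (4.1231) ≈ 24.254
Gain = 20 log₁₀(24.254) ≈ 27.70 dB
∠T = (0°) − (75.96°) = -75.96°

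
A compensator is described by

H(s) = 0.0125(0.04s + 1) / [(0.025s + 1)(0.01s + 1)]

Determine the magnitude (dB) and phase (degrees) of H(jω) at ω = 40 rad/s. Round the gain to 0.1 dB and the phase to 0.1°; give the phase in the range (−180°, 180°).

At ω = 40 rad/s:
zero (1 + j40·0.04) = 1 + j1.6 → |·| ≈ 1.8868, ∠ ≈ 57.99°
pole (1 + j40·0.025) = 1 + j1 → |·| ≈ 1.4142, ∠ ≈ 45.00°
pole (1 + j40·0.01) = 1 + j0.4 → |·| ≈ 1.077, ∠ ≈ 21.80°
|H| = 0.0125 · 1.8868 / (1.4142 · 1.077) ≈ 0.015485
Gain = 20 log₁₀(0.015485) ≈ -36.20 dB
∠H = (57.99°) − (45.00° + 21.80°) = -8.81°

-36.2 dB, -8.8°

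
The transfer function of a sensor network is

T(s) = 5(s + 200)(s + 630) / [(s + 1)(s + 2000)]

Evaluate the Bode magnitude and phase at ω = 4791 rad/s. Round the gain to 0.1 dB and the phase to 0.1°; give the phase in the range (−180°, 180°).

At s = jω = j4791:
zero (s+200): 200 + j4791 → |·| = √(200²+4791²) = √22993681 ≈ 4795.2, ∠ = arctan(4791/200) ≈ 87.61°
zero (s+630): 630 + j4791 → |·| = √(630²+4791²) = √23350581 ≈ 4832.2, ∠ = arctan(4791/630) ≈ 82.51°
pole (s+1): 1 + j4791 → |·| = √(1²+4791²) = √22953682 ≈ 4791, ∠ = arctan(4791/1) ≈ 89.99°
pole (s+2000): 2000 + j4791 → |·| = √(2000²+4791²) = √26953681 ≈ 5191.7, ∠ = arctan(4791/2000) ≈ 67.34°
|T| = 5 · 2.3171e+07 / 2.4873e+07 ≈ 4.6579
Gain = 20 log₁₀(4.6579) ≈ 13.36 dB
∠T = 170.12° − 157.33° = 12.79°

13.4 dB, 12.8°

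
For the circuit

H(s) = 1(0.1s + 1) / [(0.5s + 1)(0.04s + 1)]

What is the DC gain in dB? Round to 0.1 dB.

0.0 dB

H(0) = 1 · 1 / 1 = 1
20 log₁₀(1) ≈ 0.00 dB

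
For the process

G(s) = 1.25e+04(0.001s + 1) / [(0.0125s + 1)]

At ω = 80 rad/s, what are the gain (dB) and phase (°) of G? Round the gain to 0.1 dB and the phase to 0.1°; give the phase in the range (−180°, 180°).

At ω = 80 rad/s:
zero (1 + j80·0.001) = 1 + j0.08 → |·| ≈ 1.0032, ∠ ≈ 4.57°
pole (1 + j80·0.0125) = 1 + j1 → |·| ≈ 1.4142, ∠ ≈ 45.00°
|G| = 1.25e+04 · 1.0032 / (1.4142) ≈ 8867.2
Gain = 20 log₁₀(8867.2) ≈ 78.96 dB
∠G = (4.57°) − (45.00°) = -40.43°

79.0 dB, -40.4°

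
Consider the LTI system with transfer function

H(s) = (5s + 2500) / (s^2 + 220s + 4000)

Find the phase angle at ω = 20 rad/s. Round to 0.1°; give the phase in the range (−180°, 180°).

Substitute s = j20:
Numerator: 5(j20) + 2500 = 2500 + j100
Denominator: (j20)^2 + 220(j20) + 4000 = 3600 + j4400
|N| = √(2500² + 100²) ≈ 2502, ∠N ≈ 2.29°
|D| = √(3600² + 4400²) ≈ 5685.1, ∠D ≈ 50.71°
∠H = 2.29° − 50.71° = -48.42°

-48.4°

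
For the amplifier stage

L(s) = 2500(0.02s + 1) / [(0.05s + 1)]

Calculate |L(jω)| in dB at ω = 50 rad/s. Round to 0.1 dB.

At ω = 50 rad/s:
zero (1 + j50·0.02) = 1 + j1 → |·| ≈ 1.4142, ∠ ≈ 45.00°
pole (1 + j50·0.05) = 1 + j2.5 → |·| ≈ 2.6926, ∠ ≈ 68.20°
|L| = 2500 · 1.4142 / (2.6926) ≈ 1313
Gain = 20 log₁₀(1313) ≈ 62.37 dB

62.4 dB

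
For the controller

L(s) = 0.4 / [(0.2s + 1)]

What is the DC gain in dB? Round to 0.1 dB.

-8.0 dB

L(0) = 0.4 · 1 / 1 = 0.4
20 log₁₀(0.4) ≈ -7.96 dB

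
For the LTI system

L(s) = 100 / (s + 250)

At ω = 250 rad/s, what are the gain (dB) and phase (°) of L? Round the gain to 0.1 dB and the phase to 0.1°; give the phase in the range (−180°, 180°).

-11.0 dB, -45.0°

Substitute s = j250:
Numerator: 100 = 100 + j0
Denominator: (j250) + 250 = 250 + j250
|N| = √(100² + 0²) ≈ 100, ∠N ≈ 0.00°
|D| = √(250² + 250²) ≈ 353.55, ∠D ≈ 45.00°
|L| = 100 / 353.55 ≈ 0.28285
Gain = 20 log₁₀(0.28285) ≈ -10.97 dB
∠L = 0.00° − 45.00° = -45.00°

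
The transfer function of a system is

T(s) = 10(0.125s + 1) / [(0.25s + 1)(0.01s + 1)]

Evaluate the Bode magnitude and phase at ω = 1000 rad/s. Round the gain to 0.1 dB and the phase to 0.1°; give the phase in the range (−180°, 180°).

At ω = 1000 rad/s:
zero (1 + j1000·0.125) = 1 + j125 → |·| ≈ 125, ∠ ≈ 89.54°
pole (1 + j1000·0.25) = 1 + j250 → |·| ≈ 250, ∠ ≈ 89.77°
pole (1 + j1000·0.01) = 1 + j10 → |·| ≈ 10.05, ∠ ≈ 84.29°
|T| = 10 · 125 / (250 · 10.05) ≈ 0.49751
Gain = 20 log₁₀(0.49751) ≈ -6.06 dB
∠T = (89.54°) − (89.77° + 84.29°) = -84.52°

-6.1 dB, -84.5°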